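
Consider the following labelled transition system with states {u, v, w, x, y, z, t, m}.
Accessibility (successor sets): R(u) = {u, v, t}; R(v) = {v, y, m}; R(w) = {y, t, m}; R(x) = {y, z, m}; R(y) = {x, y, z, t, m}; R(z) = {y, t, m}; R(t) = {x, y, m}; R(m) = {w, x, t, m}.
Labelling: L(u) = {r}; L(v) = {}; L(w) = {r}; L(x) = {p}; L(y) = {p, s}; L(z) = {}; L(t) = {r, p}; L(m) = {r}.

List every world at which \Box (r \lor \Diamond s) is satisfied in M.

u, v, w, x, y, z, t, m

Let φ = \Box (r \lor \Diamond s). Evaluate φ at each world:
  u (successors {u, v, t}): φ is true.
  v (successors {v, y, m}): φ is true.
  w (successors {y, t, m}): φ is true.
  x (successors {y, z, m}): φ is true.
  y (successors {x, y, z, t, m}): φ is true.
  z (successors {y, t, m}): φ is true.
  t (successors {x, y, m}): φ is true.
  m (successors {w, x, t, m}): φ is true.
For instance, at v:
  At v: \Box (r \lor \Diamond s) requires r \lor \Diamond s at every successor {v, y, m}.
      At v: r is false, \Diamond s is true, so r \lor \Diamond s is true.
      At y: r is false, \Diamond s is true, so r \lor \Diamond s is true.
      At m: r is true, \Diamond s is false, so r \lor \Diamond s is true.
  So \Box (r \lor \Diamond s) is true at v.
Satisfying worlds: {u, v, w, x, y, z, t, m}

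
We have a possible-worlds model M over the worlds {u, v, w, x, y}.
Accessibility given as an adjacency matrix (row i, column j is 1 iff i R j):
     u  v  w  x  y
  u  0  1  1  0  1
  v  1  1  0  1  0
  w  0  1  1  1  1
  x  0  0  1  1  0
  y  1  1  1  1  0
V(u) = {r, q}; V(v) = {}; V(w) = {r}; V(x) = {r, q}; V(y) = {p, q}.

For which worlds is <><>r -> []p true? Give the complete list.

none

Let φ = <><>r -> []p. Evaluate φ at each world:
  u (successors {v, w, y}): φ is false.
  v (successors {u, v, x}): φ is false.
  w (successors {v, w, x, y}): φ is false.
  x (successors {w, x}): φ is false.
  y (successors {u, v, w, x}): φ is false.
For instance, at x:
  At x: <><>r is true, []p is false, so <><>r -> []p is false.
    At x: <><>r requires <>r at some successor in {w, x}.
      <>r holds at w, so <><>r is true at x.
    At x: []p requires p at every successor {w, x}.
      p fails at w, so []p is false at x.
Satisfying worlds: none.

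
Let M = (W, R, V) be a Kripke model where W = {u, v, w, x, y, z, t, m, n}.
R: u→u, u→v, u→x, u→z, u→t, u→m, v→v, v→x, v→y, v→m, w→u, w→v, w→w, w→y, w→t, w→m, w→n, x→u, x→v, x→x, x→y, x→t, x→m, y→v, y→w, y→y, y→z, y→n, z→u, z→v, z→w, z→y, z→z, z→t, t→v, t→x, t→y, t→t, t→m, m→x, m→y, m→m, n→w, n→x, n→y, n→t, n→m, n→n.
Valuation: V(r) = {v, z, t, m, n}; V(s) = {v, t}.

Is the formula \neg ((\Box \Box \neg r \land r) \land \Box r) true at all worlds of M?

Let φ = \neg ((\Box \Box \neg r \land r) \land \Box r). Evaluate φ at each world:
  u (successors {u, v, x, z, t, m}): φ is true.
  v (successors {v, x, y, m}): φ is true.
  w (successors {u, v, w, y, t, m, n}): φ is true.
  x (successors {u, v, x, y, t, m}): φ is true.
  y (successors {v, w, y, z, n}): φ is true.
  z (successors {u, v, w, y, z, t}): φ is true.
  t (successors {v, x, y, t, m}): φ is true.
  m (successors {x, y, m}): φ is true.
  n (successors {w, x, y, t, m, n}): φ is true.
For instance, at v:
  At v: (\Box \Box \neg r \land r) \land \Box r is false, so \neg ((\Box \Box \neg r \land r) \land \Box r) is true.
    At v: \Box \Box \neg r \land r is false, \Box r is false, so (\Box \Box \neg r \land r) \land \Box r is false.
      At v: \Box \Box \neg r is false, r is true, so \Box \Box \neg r \land r is false.
      At v: \Box r requires r at every successor {v, x, y, m}.
        r fails at x, so \Box r is false at v.

Yes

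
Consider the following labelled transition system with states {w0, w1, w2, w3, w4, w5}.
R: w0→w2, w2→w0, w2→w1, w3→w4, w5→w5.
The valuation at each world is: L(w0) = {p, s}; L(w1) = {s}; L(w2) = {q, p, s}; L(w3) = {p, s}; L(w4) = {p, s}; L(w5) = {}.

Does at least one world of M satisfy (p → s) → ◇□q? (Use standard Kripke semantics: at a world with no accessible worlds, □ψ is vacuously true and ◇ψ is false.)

Let φ = (p → s) → ◇□q. Evaluate φ at each world:
  w0 (successors {w2}): φ is false.
  w1 (successors ∅): φ is false.
  w2 (successors {w0, w1}): φ is true.
  w3 (successors {w4}): φ is true.
  w4 (successors ∅): φ is false.
  w5 (successors {w5}): φ is false.
Detail at w2 (witness):
  At w2: p → s is true, ◇□q is true, so (p → s) → ◇□q is true.
    At w2: ◇□q requires □q at some successor in {w0, w1}.
      □q holds at w0, so ◇□q is true at w2.

Yes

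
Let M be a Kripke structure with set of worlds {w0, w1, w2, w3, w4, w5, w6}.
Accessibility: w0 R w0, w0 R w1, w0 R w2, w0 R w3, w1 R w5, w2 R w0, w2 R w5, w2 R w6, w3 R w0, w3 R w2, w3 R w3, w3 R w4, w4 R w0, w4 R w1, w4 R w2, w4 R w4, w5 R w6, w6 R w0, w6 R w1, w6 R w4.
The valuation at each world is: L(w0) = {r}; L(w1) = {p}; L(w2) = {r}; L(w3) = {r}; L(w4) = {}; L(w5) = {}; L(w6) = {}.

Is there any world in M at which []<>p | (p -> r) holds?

Yes

Recall that []ψ holds at a world iff ψ holds at every accessible world, and <>ψ holds iff ψ holds at some accessible world.
Let φ = []<>p | (p -> r). Evaluate φ at each world:
  w0 (successors {w0, w1, w2, w3}): φ is true.
  w1 (successors {w5}): φ is false.
  w2 (successors {w0, w5, w6}): φ is true.
  w3 (successors {w0, w2, w3, w4}): φ is true.
  w4 (successors {w0, w1, w2, w4}): φ is true.
  w5 (successors {w6}): φ is true.
  w6 (successors {w0, w1, w4}): φ is true.
Detail at w0 (witness):
  At w0: []<>p is false, p -> r is true, so []<>p | (p -> r) is true.
    At w0: []<>p requires <>p at every successor {w0, w1, w2, w3}.
      <>p fails at w1, so []<>p is false at w0.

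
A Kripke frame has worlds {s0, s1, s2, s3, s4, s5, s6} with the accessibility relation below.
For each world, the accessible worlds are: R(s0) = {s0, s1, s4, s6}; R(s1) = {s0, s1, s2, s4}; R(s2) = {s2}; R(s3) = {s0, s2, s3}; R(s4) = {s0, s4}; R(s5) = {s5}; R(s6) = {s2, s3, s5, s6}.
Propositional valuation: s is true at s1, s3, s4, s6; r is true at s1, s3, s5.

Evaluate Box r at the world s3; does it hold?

Recall that Box ψ holds at a world iff ψ holds at every accessible world, and Dia ψ holds iff ψ holds at some accessible world.
At s3: Box r requires r at every successor {s0, s2, s3}.
  r fails at s0, so Box r is false at s3.

No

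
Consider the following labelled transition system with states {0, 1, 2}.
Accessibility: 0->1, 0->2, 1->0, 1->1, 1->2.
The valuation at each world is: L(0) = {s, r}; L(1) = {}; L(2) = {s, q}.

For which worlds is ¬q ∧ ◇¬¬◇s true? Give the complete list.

Let φ = ¬q ∧ ◇¬¬◇s. Evaluate φ at each world:
  0 (successors {1, 2}): φ is true.
  1 (successors {0, 1, 2}): φ is true.
  2 (successors ∅): φ is false.
For instance, at 0:
  At 0: ¬q is true, ◇¬¬◇s is true, so ¬q ∧ ◇¬¬◇s is true.
    At 0: ◇¬¬◇s requires ¬¬◇s at some successor in {1, 2}.
      ¬¬◇s holds at 1, so ◇¬¬◇s is true at 0.
Satisfying worlds: {0, 1}

0, 1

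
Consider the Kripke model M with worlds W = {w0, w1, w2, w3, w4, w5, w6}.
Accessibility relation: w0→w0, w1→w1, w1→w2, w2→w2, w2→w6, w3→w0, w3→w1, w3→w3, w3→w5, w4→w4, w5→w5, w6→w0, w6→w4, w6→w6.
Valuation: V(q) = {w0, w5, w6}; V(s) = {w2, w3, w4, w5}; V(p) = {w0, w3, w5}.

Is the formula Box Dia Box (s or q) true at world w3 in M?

Yes

At w3: Box Dia Box (s or q) requires Dia Box (s or q) at every successor {w0, w1, w3, w5}.
  At w0: Dia Box (s or q) is true.
  At w1: Dia Box (s or q) is true.
  At w3: Dia Box (s or q) is true.
  At w5: Dia Box (s or q) is true.
So Box Dia Box (s or q) is true at w3.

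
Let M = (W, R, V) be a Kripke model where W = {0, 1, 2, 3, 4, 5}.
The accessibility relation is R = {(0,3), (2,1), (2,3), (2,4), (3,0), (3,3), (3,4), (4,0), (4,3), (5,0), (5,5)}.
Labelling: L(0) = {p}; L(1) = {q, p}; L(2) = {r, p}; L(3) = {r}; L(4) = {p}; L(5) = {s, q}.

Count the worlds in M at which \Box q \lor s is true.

Recall that \Box ψ holds at a world iff ψ holds at every accessible world, and \Diamond ψ holds iff ψ holds at some accessible world.
Let φ = \Box q \lor s. Evaluate φ at each world:
  0 (successors {3}): φ is false.
  1 (successors ∅): φ is true.
  2 (successors {1, 3, 4}): φ is false.
  3 (successors {0, 3, 4}): φ is false.
  4 (successors {0, 3}): φ is false.
  5 (successors {0, 5}): φ is true.
For instance, at 0:
  At 0: \Box q is false, s is false, so \Box q \lor s is false.
    At 0: \Box q requires q at every successor {3}.
      q fails at 3, so \Box q is false at 0.
Satisfying worlds: {1, 5}

2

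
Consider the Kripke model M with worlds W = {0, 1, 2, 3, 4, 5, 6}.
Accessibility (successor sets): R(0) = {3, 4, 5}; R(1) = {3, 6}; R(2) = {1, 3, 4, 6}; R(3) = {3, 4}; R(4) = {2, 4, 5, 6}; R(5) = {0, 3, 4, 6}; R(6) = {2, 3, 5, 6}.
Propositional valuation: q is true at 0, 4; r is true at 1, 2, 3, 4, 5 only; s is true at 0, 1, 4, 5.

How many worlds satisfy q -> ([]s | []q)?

5

Let φ = q -> ([]s | []q). Evaluate φ at each world:
  0 (successors {3, 4, 5}): φ is false.
  1 (successors {3, 6}): φ is true.
  2 (successors {1, 3, 4, 6}): φ is true.
  3 (successors {3, 4}): φ is true.
  4 (successors {2, 4, 5, 6}): φ is false.
  5 (successors {0, 3, 4, 6}): φ is true.
  6 (successors {2, 3, 5, 6}): φ is true.
For instance, at 4:
  At 4: q is true, []s | []q is false, so q -> ([]s | []q) is false.
    At 4: []s is false, []q is false, so []s | []q is false.
      At 4: []s requires s at every successor {2, 4, 5, 6}.
        s fails at 2, so []s is false at 4.
      At 4: []q requires q at every successor {2, 4, 5, 6}.
        q fails at 2, so []q is false at 4.
Satisfying worlds: {1, 2, 3, 5, 6}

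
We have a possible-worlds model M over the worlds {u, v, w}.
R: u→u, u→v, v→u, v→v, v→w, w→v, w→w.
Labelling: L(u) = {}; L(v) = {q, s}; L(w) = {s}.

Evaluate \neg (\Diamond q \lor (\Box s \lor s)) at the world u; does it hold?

No

At u: \Diamond q \lor (\Box s \lor s) is true, so \neg (\Diamond q \lor (\Box s \lor s)) is false.
  At u: \Diamond q is true, \Box s \lor s is false, so \Diamond q \lor (\Box s \lor s) is true.
    At u: \Diamond q requires q at some successor in {u, v}.
      q holds at v, so \Diamond q is true at u.
    At u: \Box s is false, s is false, so \Box s \lor s is false.
      At u: \Box s requires s at every successor {u, v}.
        s fails at u, so \Box s is false at u.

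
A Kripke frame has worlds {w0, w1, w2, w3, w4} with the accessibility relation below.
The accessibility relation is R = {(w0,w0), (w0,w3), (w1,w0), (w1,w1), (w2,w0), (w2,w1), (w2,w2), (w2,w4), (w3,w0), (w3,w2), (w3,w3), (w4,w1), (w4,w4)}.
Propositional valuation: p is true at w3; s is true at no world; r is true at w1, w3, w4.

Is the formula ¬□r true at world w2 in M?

At w2: □r is false, so ¬□r is true.
  At w2: □r requires r at every successor {w0, w1, w2, w4}.
    r fails at w0, so □r is false at w2.

Yes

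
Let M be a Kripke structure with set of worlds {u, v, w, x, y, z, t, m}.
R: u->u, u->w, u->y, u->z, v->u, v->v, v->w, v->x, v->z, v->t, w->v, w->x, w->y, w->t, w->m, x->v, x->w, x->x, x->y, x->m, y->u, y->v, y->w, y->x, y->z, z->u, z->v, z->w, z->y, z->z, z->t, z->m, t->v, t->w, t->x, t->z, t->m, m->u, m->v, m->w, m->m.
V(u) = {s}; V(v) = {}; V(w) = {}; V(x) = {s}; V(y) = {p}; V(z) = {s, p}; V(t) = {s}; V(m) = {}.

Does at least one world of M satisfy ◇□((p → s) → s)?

Let φ = ◇□((p → s) → s). Evaluate φ at each world:
  u (successors {u, w, y, z}): φ is false.
  v (successors {u, v, w, x, z, t}): φ is false.
  w (successors {v, x, y, t, m}): φ is false.
  x (successors {v, w, x, y, m}): φ is false.
  y (successors {u, v, w, x, z}): φ is false.
  z (successors {u, v, w, y, z, t, m}): φ is false.
  t (successors {v, w, x, z, m}): φ is false.
  m (successors {u, v, w, m}): φ is false.
For instance, at m:
  At m: ◇□((p → s) → s) requires □((p → s) → s) at some successor in {u, v, w, m}.
    At u: □((p → s) → s) is false.
    At v: □((p → s) → s) is false.
    At w: □((p → s) → s) is false.
    At m: □((p → s) → s) is false.
  So ◇□((p → s) → s) is false at m.

No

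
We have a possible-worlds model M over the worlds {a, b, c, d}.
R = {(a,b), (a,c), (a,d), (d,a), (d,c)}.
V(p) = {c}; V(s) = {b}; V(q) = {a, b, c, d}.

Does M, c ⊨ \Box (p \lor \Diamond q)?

Yes

Recall that \Box ψ holds at a world iff ψ holds at every accessible world, and \Diamond ψ holds iff ψ holds at some accessible world.
At c: no accessible worlds, so \Box (p \lor \Diamond q) holds vacuously.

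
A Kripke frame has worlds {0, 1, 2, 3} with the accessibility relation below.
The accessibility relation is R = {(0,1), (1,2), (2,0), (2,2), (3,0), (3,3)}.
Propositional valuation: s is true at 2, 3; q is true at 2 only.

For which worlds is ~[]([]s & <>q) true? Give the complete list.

1, 2, 3

Recall that []ψ holds at a world iff ψ holds at every accessible world, and <>ψ holds iff ψ holds at some accessible world.
Let φ = ~[]([]s & <>q). Evaluate φ at each world:
  0 (successors {1}): φ is false.
  1 (successors {2}): φ is true.
  2 (successors {0, 2}): φ is true.
  3 (successors {0, 3}): φ is true.
For instance, at 3:
  At 3: []([]s & <>q) is false, so ~[]([]s & <>q) is true.
    At 3: []([]s & <>q) requires []s & <>q at every successor {0, 3}.
      []s & <>q fails at 0, so []([]s & <>q) is false at 3.
Satisfying worlds: {1, 2, 3}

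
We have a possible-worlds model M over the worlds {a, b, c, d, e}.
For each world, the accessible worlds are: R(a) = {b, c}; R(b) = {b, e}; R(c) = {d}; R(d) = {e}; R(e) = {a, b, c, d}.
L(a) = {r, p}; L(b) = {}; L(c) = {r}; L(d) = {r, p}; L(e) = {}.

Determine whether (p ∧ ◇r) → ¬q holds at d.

At d: p ∧ ◇r is false, ¬q is true, so (p ∧ ◇r) → ¬q is true.
  At d: p is true, ◇r is false, so p ∧ ◇r is false.
    At d: ◇r requires r at some successor in {e}.
      At e: r is false.
    So ◇r is false at d.

Yes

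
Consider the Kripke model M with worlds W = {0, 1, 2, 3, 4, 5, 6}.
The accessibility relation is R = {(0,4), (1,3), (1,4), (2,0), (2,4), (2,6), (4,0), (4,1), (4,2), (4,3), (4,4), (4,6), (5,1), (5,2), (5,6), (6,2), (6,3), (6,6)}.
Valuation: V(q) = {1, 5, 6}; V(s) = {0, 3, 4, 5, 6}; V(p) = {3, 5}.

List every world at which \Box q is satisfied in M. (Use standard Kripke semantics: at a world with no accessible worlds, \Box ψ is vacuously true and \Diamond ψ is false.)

Recall that \Box ψ holds at a world iff ψ holds at every accessible world, and \Diamond ψ holds iff ψ holds at some accessible world.
Let φ = \Box q. Evaluate φ at each world:
  0 (successors {4}): φ is false.
  1 (successors {3, 4}): φ is false.
  2 (successors {0, 4, 6}): φ is false.
  3 (successors ∅): φ is true.
  4 (successors {0, 1, 2, 3, 4, 6}): φ is false.
  5 (successors {1, 2, 6}): φ is false.
  6 (successors {2, 3, 6}): φ is false.
For instance, at 4:
  At 4: \Box q requires q at every successor {0, 1, 2, 3, 4, 6}.
    q fails at 0, so \Box q is false at 4.
Satisfying worlds: {3}

3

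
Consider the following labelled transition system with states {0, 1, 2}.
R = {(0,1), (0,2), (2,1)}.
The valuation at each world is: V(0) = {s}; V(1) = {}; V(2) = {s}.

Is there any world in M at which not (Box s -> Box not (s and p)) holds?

Let φ = not (Box s -> Box not (s and p)). Evaluate φ at each world:
  0 (successors {1, 2}): φ is false.
  1 (successors ∅): φ is false.
  2 (successors {1}): φ is false.
For instance, at 0:
  At 0: Box s -> Box not (s and p) is true, so not (Box s -> Box not (s and p)) is false.
    At 0: Box s is false, Box not (s and p) is true, so Box s -> Box not (s and p) is true.
      At 0: Box s requires s at every successor {1, 2}.
        s fails at 1, so Box s is false at 0.
      At 0: Box not (s and p) requires not (s and p) at every successor {1, 2}.
        At 1: not (s and p) is true.
        At 2: not (s and p) is true.
      So Box not (s and p) is true at 0.

No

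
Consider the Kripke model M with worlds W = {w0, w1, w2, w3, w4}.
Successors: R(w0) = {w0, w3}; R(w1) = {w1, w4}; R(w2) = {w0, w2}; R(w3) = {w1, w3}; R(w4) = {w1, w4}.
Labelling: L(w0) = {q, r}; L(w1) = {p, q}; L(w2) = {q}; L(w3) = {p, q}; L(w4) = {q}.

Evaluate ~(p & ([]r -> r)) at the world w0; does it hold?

At w0: p & ([]r -> r) is false, so ~(p & ([]r -> r)) is true.
  At w0: p is false, []r -> r is true, so p & ([]r -> r) is false.
    At w0: []r is false, r is true, so []r -> r is true.
      At w0: []r requires r at every successor {w0, w3}.
        r fails at w3, so []r is false at w0.

Yes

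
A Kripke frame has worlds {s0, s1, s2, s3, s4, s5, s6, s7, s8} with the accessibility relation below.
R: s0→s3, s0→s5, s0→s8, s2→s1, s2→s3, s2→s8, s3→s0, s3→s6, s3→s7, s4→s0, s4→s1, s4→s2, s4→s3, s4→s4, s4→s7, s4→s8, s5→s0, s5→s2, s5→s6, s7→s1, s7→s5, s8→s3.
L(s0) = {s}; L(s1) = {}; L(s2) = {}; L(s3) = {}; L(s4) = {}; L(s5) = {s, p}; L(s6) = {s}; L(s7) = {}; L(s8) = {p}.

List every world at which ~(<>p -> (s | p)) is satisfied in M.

Let φ = ~(<>p -> (s | p)). Evaluate φ at each world:
  s0 (successors {s3, s5, s8}): φ is false.
  s1 (successors ∅): φ is false.
  s2 (successors {s1, s3, s8}): φ is true.
  s3 (successors {s0, s6, s7}): φ is false.
  s4 (successors {s0, s1, s2, s3, s4, s7, s8}): φ is true.
  s5 (successors {s0, s2, s6}): φ is false.
  s6 (successors ∅): φ is false.
  s7 (successors {s1, s5}): φ is true.
  s8 (successors {s3}): φ is false.
For instance, at s5:
  At s5: <>p -> (s | p) is true, so ~(<>p -> (s | p)) is false.
    At s5: <>p is false, s | p is true, so <>p -> (s | p) is true.
      At s5: <>p requires p at some successor in {s0, s2, s6}.
        At s0: p is false.
        At s2: p is false.
        At s6: p is false.
      So <>p is false at s5.
Satisfying worlds: {s2, s4, s7}

s2, s4, s7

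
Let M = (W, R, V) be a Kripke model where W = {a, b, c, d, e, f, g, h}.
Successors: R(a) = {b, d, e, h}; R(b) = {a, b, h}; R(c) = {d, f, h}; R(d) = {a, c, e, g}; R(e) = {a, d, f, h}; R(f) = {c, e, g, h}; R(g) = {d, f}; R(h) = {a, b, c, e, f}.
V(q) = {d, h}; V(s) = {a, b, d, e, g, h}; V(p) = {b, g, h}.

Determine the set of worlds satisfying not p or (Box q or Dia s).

a, b, c, d, e, f, g, h

Recall that Box ψ holds at a world iff ψ holds at every accessible world, and Dia ψ holds iff ψ holds at some accessible world.
Let φ = not p or (Box q or Dia s). Evaluate φ at each world:
  a (successors {b, d, e, h}): φ is true.
  b (successors {a, b, h}): φ is true.
  c (successors {d, f, h}): φ is true.
  d (successors {a, c, e, g}): φ is true.
  e (successors {a, d, f, h}): φ is true.
  f (successors {c, e, g, h}): φ is true.
  g (successors {d, f}): φ is true.
  h (successors {a, b, c, e, f}): φ is true.
For instance, at a:
  At a: not p is true, Box q or Dia s is true, so not p or (Box q or Dia s) is true.
    At a: Box q is false, Dia s is true, so Box q or Dia s is true.
      At a: Box q requires q at every successor {b, d, e, h}.
        q fails at b, so Box q is false at a.
      At a: Dia s requires s at some successor in {b, d, e, h}.
        s holds at b, so Dia s is true at a.
Satisfying worlds: {a, b, c, d, e, f, g, h}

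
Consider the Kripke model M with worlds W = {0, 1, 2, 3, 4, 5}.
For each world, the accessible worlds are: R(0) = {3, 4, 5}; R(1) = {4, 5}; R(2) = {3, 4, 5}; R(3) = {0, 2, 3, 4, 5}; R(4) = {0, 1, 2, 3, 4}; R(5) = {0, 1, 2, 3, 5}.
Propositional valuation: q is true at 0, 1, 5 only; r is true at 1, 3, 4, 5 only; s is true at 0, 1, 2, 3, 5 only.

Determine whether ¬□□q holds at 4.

Recall that □ψ holds at a world iff ψ holds at every accessible world, and ◇ψ holds iff ψ holds at some accessible world.
At 4: □□q is false, so ¬□□q is true.
  At 4: □□q requires □q at every successor {0, 1, 2, 3, 4}.
    □q fails at 0, so □□q is false at 4.
      At 0: □q requires q at every successor {3, 4, 5}.
        q fails at 3, so □q is false at 0.

Yes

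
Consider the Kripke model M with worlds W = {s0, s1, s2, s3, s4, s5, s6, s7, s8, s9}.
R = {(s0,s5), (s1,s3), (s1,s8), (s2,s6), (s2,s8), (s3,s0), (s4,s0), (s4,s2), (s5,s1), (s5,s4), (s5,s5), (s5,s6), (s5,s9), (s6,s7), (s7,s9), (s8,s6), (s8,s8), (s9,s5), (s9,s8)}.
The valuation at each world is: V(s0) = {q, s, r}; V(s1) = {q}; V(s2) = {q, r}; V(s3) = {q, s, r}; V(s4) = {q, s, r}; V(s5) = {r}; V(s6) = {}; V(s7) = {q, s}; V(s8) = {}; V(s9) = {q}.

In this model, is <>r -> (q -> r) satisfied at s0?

Yes

Recall that <>ψ holds at a world iff ψ holds at some accessible world.
At s0: <>r is true, q -> r is true, so <>r -> (q -> r) is true.
  At s0: <>r requires r at some successor in {s5}.
    r holds at s5, so <>r is true at s0.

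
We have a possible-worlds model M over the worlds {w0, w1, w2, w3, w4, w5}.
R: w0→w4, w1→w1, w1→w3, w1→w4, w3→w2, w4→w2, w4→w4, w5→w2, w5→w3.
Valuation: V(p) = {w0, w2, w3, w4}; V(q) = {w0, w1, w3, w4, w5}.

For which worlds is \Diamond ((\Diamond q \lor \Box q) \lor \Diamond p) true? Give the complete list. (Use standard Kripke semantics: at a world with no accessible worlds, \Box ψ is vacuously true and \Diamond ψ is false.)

w0, w1, w3, w4, w5

Recall that \Box ψ holds at a world iff ψ holds at every accessible world, and \Diamond ψ holds iff ψ holds at some accessible world.
Let φ = \Diamond ((\Diamond q \lor \Box q) \lor \Diamond p). Evaluate φ at each world:
  w0 (successors {w4}): φ is true.
  w1 (successors {w1, w3, w4}): φ is true.
  w2 (successors ∅): φ is false.
  w3 (successors {w2}): φ is true.
  w4 (successors {w2, w4}): φ is true.
  w5 (successors {w2, w3}): φ is true.
For instance, at w3:
  At w3: \Diamond ((\Diamond q \lor \Box q) \lor \Diamond p) requires (\Diamond q \lor \Box q) \lor \Diamond p at some successor in {w2}.
    (\Diamond q \lor \Box q) \lor \Diamond p holds at w2, so \Diamond ((\Diamond q \lor \Box q) \lor \Diamond p) is true at w3.
      At w2: \Diamond q \lor \Box q is true, \Diamond p is false, so (\Diamond q \lor \Box q) \lor \Diamond p is true.
Satisfying worlds: {w0, w1, w3, w4, w5}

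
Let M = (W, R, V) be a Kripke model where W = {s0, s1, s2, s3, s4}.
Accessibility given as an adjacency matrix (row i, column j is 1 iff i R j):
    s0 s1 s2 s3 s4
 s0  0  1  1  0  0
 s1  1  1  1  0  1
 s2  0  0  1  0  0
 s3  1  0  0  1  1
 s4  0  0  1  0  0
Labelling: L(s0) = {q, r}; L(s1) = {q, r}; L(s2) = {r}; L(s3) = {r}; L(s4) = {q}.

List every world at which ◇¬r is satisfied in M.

s1, s3

Let φ = ◇¬r. Evaluate φ at each world:
  s0 (successors {s1, s2}): φ is false.
  s1 (successors {s0, s1, s2, s4}): φ is true.
  s2 (successors {s2}): φ is false.
  s3 (successors {s0, s3, s4}): φ is true.
  s4 (successors {s2}): φ is false.
For instance, at s1:
  At s1: ◇¬r requires ¬r at some successor in {s0, s1, s2, s4}.
    ¬r holds at s4, so ◇¬r is true at s1.
Satisfying worlds: {s1, s3}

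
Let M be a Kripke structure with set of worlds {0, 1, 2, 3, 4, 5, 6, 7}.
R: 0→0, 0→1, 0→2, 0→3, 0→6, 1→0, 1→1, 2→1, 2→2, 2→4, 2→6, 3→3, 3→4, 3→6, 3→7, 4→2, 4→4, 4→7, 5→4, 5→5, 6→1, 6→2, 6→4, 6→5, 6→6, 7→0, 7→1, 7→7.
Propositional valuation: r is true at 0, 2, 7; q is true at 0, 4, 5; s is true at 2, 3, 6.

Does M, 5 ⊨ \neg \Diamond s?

At 5: \Diamond s is false, so \neg \Diamond s is true.
  At 5: \Diamond s requires s at some successor in {4, 5}.
    At 4: s is false.
    At 5: s is false.
  So \Diamond s is false at 5.

Yes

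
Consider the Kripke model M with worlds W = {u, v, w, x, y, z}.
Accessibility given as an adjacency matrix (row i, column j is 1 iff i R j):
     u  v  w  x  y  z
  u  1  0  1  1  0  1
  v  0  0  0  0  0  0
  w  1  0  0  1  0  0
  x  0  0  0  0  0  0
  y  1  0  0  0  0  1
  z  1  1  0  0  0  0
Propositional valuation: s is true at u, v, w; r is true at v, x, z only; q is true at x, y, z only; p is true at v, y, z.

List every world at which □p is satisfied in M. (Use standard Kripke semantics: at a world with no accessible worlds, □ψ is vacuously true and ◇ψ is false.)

v, x

Recall that □ψ holds at a world iff ψ holds at every accessible world, and ◇ψ holds iff ψ holds at some accessible world.
Let φ = □p. Evaluate φ at each world:
  u (successors {u, w, x, z}): φ is false.
  v (successors ∅): φ is true.
  w (successors {u, x}): φ is false.
  x (successors ∅): φ is true.
  y (successors {u, z}): φ is false.
  z (successors {u, v}): φ is false.
For instance, at w:
  At w: □p requires p at every successor {u, x}.
    p fails at u, so □p is false at w.
Satisfying worlds: {v, x}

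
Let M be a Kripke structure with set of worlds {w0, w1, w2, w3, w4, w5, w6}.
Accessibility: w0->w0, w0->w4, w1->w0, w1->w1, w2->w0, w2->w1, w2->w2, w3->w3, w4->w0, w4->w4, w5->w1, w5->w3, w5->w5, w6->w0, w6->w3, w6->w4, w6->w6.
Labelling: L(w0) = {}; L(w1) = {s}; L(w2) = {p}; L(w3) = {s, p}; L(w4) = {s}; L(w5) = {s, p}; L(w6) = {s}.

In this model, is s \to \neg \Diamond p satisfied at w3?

At w3: s is true, \neg \Diamond p is false, so s \to \neg \Diamond p is false.
  At w3: \Diamond p is true, so \neg \Diamond p is false.
    At w3: \Diamond p requires p at some successor in {w3}.
      p holds at w3, so \Diamond p is true at w3.

No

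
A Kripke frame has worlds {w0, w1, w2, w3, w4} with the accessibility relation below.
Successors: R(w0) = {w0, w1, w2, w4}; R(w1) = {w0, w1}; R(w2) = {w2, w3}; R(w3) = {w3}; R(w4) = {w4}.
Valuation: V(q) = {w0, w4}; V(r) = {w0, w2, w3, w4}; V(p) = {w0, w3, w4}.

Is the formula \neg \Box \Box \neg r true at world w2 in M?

Yes

At w2: \Box \Box \neg r is false, so \neg \Box \Box \neg r is true.
  At w2: \Box \Box \neg r requires \Box \neg r at every successor {w2, w3}.
    \Box \neg r fails at w2, so \Box \Box \neg r is false at w2.
      At w2: \Box \neg r requires \neg r at every successor {w2, w3}.
        \neg r fails at w2, so \Box \neg r is false at w2.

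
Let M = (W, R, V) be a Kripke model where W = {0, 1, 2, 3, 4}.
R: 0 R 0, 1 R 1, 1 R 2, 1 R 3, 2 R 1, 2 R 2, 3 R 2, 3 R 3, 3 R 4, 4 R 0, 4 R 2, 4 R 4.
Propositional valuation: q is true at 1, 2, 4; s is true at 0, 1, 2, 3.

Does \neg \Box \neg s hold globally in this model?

Let φ = \neg \Box \neg s. Evaluate φ at each world:
  0 (successors {0}): φ is true.
  1 (successors {1, 2, 3}): φ is true.
  2 (successors {1, 2}): φ is true.
  3 (successors {2, 3, 4}): φ is true.
  4 (successors {0, 2, 4}): φ is true.
For instance, at 4:
  At 4: \Box \neg s is false, so \neg \Box \neg s is true.
    At 4: \Box \neg s requires \neg s at every successor {0, 2, 4}.
      \neg s fails at 0, so \Box \neg s is false at 4.

Yes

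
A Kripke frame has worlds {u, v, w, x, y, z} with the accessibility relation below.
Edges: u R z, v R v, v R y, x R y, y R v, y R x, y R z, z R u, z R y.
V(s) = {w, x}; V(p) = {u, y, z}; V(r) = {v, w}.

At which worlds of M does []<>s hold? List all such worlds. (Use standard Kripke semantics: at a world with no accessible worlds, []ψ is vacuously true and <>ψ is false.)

Recall that []ψ holds at a world iff ψ holds at every accessible world, and <>ψ holds iff ψ holds at some accessible world.
Let φ = []<>s. Evaluate φ at each world:
  u (successors {z}): φ is false.
  v (successors {v, y}): φ is false.
  w (successors ∅): φ is true.
  x (successors {y}): φ is true.
  y (successors {v, x, z}): φ is false.
  z (successors {u, y}): φ is false.
For instance, at v:
  At v: []<>s requires <>s at every successor {v, y}.
    <>s fails at v, so []<>s is false at v.
      At v: <>s requires s at some successor in {v, y}.
        At v: s is false.
        At y: s is false.
      So <>s is false at v.
Satisfying worlds: {w, x}

w, x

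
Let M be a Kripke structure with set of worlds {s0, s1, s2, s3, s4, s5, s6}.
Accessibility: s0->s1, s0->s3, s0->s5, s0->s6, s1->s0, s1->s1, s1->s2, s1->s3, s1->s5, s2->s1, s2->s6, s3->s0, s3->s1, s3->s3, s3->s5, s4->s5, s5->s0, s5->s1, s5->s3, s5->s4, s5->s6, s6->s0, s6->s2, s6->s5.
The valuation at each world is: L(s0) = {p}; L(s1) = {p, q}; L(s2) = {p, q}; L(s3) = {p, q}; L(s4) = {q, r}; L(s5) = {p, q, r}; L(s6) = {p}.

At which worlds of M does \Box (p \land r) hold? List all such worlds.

s4

Let φ = \Box (p \land r). Evaluate φ at each world:
  s0 (successors {s1, s3, s5, s6}): φ is false.
  s1 (successors {s0, s1, s2, s3, s5}): φ is false.
  s2 (successors {s1, s6}): φ is false.
  s3 (successors {s0, s1, s3, s5}): φ is false.
  s4 (successors {s5}): φ is true.
  s5 (successors {s0, s1, s3, s4, s6}): φ is false.
  s6 (successors {s0, s2, s5}): φ is false.
For instance, at s3:
  At s3: \Box (p \land r) requires p \land r at every successor {s0, s1, s3, s5}.
    p \land r fails at s0, so \Box (p \land r) is false at s3.
Satisfying worlds: {s4}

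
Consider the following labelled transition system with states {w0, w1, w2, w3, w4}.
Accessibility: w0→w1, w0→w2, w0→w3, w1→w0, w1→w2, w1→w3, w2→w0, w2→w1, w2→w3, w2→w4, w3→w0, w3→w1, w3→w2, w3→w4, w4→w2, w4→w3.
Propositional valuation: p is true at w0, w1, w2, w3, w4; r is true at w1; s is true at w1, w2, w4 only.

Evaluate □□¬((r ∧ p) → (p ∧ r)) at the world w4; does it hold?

No

At w4: □□¬((r ∧ p) → (p ∧ r)) requires □¬((r ∧ p) → (p ∧ r)) at every successor {w2, w3}.
  □¬((r ∧ p) → (p ∧ r)) fails at w2, so □□¬((r ∧ p) → (p ∧ r)) is false at w4.
    At w2: □¬((r ∧ p) → (p ∧ r)) requires ¬((r ∧ p) → (p ∧ r)) at every successor {w0, w1, w3, w4}.
      ¬((r ∧ p) → (p ∧ r)) fails at w0, so □¬((r ∧ p) → (p ∧ r)) is false at w2.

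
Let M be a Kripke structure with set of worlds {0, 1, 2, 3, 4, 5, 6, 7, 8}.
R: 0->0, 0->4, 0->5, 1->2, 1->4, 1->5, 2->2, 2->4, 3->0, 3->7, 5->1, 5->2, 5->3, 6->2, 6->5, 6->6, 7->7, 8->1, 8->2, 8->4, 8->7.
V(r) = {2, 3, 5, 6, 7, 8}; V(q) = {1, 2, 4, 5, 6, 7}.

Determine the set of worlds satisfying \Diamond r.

0, 1, 2, 3, 5, 6, 7, 8

Recall that \Diamond ψ holds at a world iff ψ holds at some accessible world.
Let φ = \Diamond r. Evaluate φ at each world:
  0 (successors {0, 4, 5}): φ is true.
  1 (successors {2, 4, 5}): φ is true.
  2 (successors {2, 4}): φ is true.
  3 (successors {0, 7}): φ is true.
  4 (successors ∅): φ is false.
  5 (successors {1, 2, 3}): φ is true.
  6 (successors {2, 5, 6}): φ is true.
  7 (successors {7}): φ is true.
  8 (successors {1, 2, 4, 7}): φ is true.
For instance, at 3:
  At 3: \Diamond r requires r at some successor in {0, 7}.
    r holds at 7, so \Diamond r is true at 3.
Satisfying worlds: {0, 1, 2, 3, 5, 6, 7, 8}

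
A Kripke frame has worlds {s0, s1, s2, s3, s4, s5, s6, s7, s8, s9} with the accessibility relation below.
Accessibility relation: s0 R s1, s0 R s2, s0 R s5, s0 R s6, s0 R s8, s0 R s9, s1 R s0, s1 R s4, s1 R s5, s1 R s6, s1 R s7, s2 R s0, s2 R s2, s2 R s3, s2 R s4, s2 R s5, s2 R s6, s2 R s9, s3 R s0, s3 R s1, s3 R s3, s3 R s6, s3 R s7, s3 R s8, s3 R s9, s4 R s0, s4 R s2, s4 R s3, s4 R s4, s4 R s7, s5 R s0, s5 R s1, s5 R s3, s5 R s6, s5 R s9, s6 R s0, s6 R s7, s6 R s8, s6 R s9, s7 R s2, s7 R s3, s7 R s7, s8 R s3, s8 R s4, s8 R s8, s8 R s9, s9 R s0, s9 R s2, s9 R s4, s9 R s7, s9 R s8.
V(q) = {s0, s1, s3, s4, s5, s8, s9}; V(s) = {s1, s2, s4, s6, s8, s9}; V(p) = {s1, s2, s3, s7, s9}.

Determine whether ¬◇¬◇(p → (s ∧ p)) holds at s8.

Yes

At s8: ◇¬◇(p → (s ∧ p)) is false, so ¬◇¬◇(p → (s ∧ p)) is true.
  At s8: ◇¬◇(p → (s ∧ p)) requires ¬◇(p → (s ∧ p)) at some successor in {s3, s4, s8, s9}.
    At s3: ¬◇(p → (s ∧ p)) is false.
    At s4: ¬◇(p → (s ∧ p)) is false.
    At s8: ¬◇(p → (s ∧ p)) is false.
    At s9: ¬◇(p → (s ∧ p)) is false.
  So ◇¬◇(p → (s ∧ p)) is false at s8.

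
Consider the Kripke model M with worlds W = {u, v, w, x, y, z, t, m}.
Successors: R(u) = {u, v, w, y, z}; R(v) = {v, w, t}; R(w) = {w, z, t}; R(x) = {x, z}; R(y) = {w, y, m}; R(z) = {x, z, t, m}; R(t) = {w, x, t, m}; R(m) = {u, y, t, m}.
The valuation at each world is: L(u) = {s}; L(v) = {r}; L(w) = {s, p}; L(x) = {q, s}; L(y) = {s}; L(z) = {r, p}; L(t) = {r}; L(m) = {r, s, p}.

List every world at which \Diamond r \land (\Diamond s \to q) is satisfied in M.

Let φ = \Diamond r \land (\Diamond s \to q). Evaluate φ at each world:
  u (successors {u, v, w, y, z}): φ is false.
  v (successors {v, w, t}): φ is false.
  w (successors {w, z, t}): φ is false.
  x (successors {x, z}): φ is true.
  y (successors {w, y, m}): φ is false.
  z (successors {x, z, t, m}): φ is false.
  t (successors {w, x, t, m}): φ is false.
  m (successors {u, y, t, m}): φ is false.
For instance, at u:
  At u: \Diamond r is true, \Diamond s \to q is false, so \Diamond r \land (\Diamond s \to q) is false.
    At u: \Diamond r requires r at some successor in {u, v, w, y, z}.
      r holds at v, so \Diamond r is true at u.
    At u: \Diamond s is true, q is false, so \Diamond s \to q is false.
      At u: \Diamond s requires s at some successor in {u, v, w, y, z}.
        s holds at u, so \Diamond s is true at u.
Satisfying worlds: {x}

x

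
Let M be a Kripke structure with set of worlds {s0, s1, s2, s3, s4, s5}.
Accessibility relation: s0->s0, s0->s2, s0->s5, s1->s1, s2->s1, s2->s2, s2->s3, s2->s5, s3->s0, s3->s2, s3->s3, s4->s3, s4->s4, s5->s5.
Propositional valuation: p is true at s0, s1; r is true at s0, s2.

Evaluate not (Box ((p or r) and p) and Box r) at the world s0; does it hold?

At s0: Box ((p or r) and p) and Box r is false, so not (Box ((p or r) and p) and Box r) is true.
  At s0: Box ((p or r) and p) is false, Box r is false, so Box ((p or r) and p) and Box r is false.
    At s0: Box ((p or r) and p) requires (p or r) and p at every successor {s0, s2, s5}.
      (p or r) and p fails at s2, so Box ((p or r) and p) is false at s0.
    At s0: Box r requires r at every successor {s0, s2, s5}.
      r fails at s5, so Box r is false at s0.

Yes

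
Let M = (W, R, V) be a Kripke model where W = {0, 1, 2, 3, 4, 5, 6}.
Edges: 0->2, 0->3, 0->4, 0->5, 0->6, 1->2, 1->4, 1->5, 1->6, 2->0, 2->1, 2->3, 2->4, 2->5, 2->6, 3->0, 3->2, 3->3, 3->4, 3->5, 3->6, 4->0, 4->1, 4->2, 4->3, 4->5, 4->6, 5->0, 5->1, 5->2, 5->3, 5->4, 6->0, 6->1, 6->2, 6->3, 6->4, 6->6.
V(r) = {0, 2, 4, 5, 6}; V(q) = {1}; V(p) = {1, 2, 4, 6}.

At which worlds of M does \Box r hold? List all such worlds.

1

Recall that \Box ψ holds at a world iff ψ holds at every accessible world, and \Diamond ψ holds iff ψ holds at some accessible world.
Let φ = \Box r. Evaluate φ at each world:
  0 (successors {2, 3, 4, 5, 6}): φ is false.
  1 (successors {2, 4, 5, 6}): φ is true.
  2 (successors {0, 1, 3, 4, 5, 6}): φ is false.
  3 (successors {0, 2, 3, 4, 5, 6}): φ is false.
  4 (successors {0, 1, 2, 3, 5, 6}): φ is false.
  5 (successors {0, 1, 2, 3, 4}): φ is false.
  6 (successors {0, 1, 2, 3, 4, 6}): φ is false.
For instance, at 1:
  At 1: \Box r requires r at every successor {2, 4, 5, 6}.
    At 2: r is true.
    At 4: r is true.
    At 5: r is true.
    At 6: r is true.
  So \Box r is true at 1.
Satisfying worlds: {1}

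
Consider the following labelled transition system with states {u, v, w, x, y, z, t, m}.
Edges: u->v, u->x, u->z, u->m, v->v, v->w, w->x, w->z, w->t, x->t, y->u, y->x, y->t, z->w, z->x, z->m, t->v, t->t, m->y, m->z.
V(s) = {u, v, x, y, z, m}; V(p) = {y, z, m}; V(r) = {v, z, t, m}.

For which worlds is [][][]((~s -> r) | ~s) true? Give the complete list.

Let φ = [][][]((~s -> r) | ~s). Evaluate φ at each world:
  u (successors {v, x, z, m}): φ is true.
  v (successors {v, w}): φ is true.
  w (successors {x, z, t}): φ is true.
  x (successors {t}): φ is true.
  y (successors {u, x, t}): φ is true.
  z (successors {w, x, m}): φ is true.
  t (successors {v, t}): φ is true.
  m (successors {y, z}): φ is true.
For instance, at m:
  At m: [][][]((~s -> r) | ~s) requires [][]((~s -> r) | ~s) at every successor {y, z}.
      At y: [][]((~s -> r) | ~s) requires []((~s -> r) | ~s) at every successor {u, x, t}.
        At u: []((~s -> r) | ~s) is true.
        At x: []((~s -> r) | ~s) is true.
        At t: []((~s -> r) | ~s) is true.
      So [][]((~s -> r) | ~s) is true at y.
      At z: [][]((~s -> r) | ~s) requires []((~s -> r) | ~s) at every successor {w, x, m}.
        At w: []((~s -> r) | ~s) is true.
        At x: []((~s -> r) | ~s) is true.
        At m: []((~s -> r) | ~s) is true.
      So [][]((~s -> r) | ~s) is true at z.
  So [][][]((~s -> r) | ~s) is true at m.
Satisfying worlds: {u, v, w, x, y, z, t, m}

u, v, w, x, y, z, t, m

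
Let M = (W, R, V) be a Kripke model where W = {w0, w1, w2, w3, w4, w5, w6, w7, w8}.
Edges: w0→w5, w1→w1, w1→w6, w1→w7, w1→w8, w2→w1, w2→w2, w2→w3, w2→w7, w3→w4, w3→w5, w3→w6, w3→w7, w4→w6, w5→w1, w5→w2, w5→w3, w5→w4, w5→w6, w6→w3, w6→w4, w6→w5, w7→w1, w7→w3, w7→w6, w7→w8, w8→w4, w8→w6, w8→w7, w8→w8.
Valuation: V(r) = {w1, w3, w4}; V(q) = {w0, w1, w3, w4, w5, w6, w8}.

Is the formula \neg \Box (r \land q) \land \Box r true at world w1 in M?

No

At w1: \neg \Box (r \land q) is true, \Box r is false, so \neg \Box (r \land q) \land \Box r is false.
  At w1: \Box (r \land q) is false, so \neg \Box (r \land q) is true.
    At w1: \Box (r \land q) requires r \land q at every successor {w1, w6, w7, w8}.
      r \land q fails at w6, so \Box (r \land q) is false at w1.
  At w1: \Box r requires r at every successor {w1, w6, w7, w8}.
    r fails at w6, so \Box r is false at w1.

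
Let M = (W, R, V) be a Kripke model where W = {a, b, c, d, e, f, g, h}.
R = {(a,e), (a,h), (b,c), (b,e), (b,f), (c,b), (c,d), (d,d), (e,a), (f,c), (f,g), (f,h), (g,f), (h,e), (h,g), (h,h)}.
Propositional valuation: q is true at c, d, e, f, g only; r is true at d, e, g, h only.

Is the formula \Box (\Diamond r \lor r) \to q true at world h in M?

At h: \Box (\Diamond r \lor r) is true, q is false, so \Box (\Diamond r \lor r) \to q is false.
  At h: \Box (\Diamond r \lor r) requires \Diamond r \lor r at every successor {e, g, h}.
      At e: \Diamond r is false, r is true, so \Diamond r \lor r is true.
      At g: \Diamond r is false, r is true, so \Diamond r \lor r is true.
      At h: \Diamond r is true, r is true, so \Diamond r \lor r is true.
  So \Box (\Diamond r \lor r) is true at h.

No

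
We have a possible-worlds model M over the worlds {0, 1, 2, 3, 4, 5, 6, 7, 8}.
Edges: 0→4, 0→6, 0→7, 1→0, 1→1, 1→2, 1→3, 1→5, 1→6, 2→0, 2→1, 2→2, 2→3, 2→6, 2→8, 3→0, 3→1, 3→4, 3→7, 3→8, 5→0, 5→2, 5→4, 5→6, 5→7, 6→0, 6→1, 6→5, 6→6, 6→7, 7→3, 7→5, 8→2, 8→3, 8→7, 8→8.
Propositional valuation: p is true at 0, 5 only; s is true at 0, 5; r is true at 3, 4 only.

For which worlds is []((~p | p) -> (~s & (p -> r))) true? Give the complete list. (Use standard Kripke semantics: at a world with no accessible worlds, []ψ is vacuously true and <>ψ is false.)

Recall that []ψ holds at a world iff ψ holds at every accessible world, and <>ψ holds iff ψ holds at some accessible world.
Let φ = []((~p | p) -> (~s & (p -> r))). Evaluate φ at each world:
  0 (successors {4, 6, 7}): φ is true.
  1 (successors {0, 1, 2, 3, 5, 6}): φ is false.
  2 (successors {0, 1, 2, 3, 6, 8}): φ is false.
  3 (successors {0, 1, 4, 7, 8}): φ is false.
  4 (successors ∅): φ is true.
  5 (successors {0, 2, 4, 6, 7}): φ is false.
  6 (successors {0, 1, 5, 6, 7}): φ is false.
  7 (successors {3, 5}): φ is false.
  8 (successors {2, 3, 7, 8}): φ is true.
For instance, at 0:
  At 0: []((~p | p) -> (~s & (p -> r))) requires (~p | p) -> (~s & (p -> r)) at every successor {4, 6, 7}.
    At 4: (~p | p) -> (~s & (p -> r)) is true.
    At 6: (~p | p) -> (~s & (p -> r)) is true.
    At 7: (~p | p) -> (~s & (p -> r)) is true.
  So []((~p | p) -> (~s & (p -> r))) is true at 0.
Satisfying worlds: {0, 4, 8}

0, 4, 8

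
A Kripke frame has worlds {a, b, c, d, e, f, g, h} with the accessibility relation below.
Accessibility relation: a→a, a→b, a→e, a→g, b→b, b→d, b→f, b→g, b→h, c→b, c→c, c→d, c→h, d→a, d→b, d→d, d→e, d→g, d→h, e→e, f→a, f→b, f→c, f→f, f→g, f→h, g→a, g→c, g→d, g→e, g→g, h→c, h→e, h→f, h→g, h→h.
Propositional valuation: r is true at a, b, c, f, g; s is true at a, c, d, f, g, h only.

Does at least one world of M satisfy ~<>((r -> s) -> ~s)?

Let φ = ~<>((r -> s) -> ~s). Evaluate φ at each world:
  a (successors {a, b, e, g}): φ is false.
  b (successors {b, d, f, g, h}): φ is false.
  c (successors {b, c, d, h}): φ is false.
  d (successors {a, b, d, e, g, h}): φ is false.
  e (successors {e}): φ is false.
  f (successors {a, b, c, f, g, h}): φ is false.
  g (successors {a, c, d, e, g}): φ is false.
  h (successors {c, e, f, g, h}): φ is false.
For instance, at g:
  At g: <>((r -> s) -> ~s) is true, so ~<>((r -> s) -> ~s) is false.
    At g: <>((r -> s) -> ~s) requires (r -> s) -> ~s at some successor in {a, c, d, e, g}.
      (r -> s) -> ~s holds at e, so <>((r -> s) -> ~s) is true at g.

No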